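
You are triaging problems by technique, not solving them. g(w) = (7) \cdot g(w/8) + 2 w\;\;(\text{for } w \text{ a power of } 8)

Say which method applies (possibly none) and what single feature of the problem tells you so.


Verdict: the master substitution — the argument shrinks by the factor 8, so measure the index on a logarithmic scale and the recursion becomes a shift.


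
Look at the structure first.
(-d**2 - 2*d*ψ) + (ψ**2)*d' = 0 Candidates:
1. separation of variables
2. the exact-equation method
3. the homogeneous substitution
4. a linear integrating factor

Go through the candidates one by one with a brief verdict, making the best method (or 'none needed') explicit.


Technique: the homogeneous substitution — solved for the derivative, the right side is unchanged under scaling ψ and d together — it depends only on the ratio d/ψ, so substitute a single ratio variable. This doubles as a Bernoulli equation in the unknown as written; the homogeneous route needs no setup at all.
- separation of variables — no algebra isolates the independent variable on one side and the unknown on the other.
- the exact-equation method: the cross partial derivatives disagree, so no single potential exists.
- the homogeneous substitution — yes — fits the structure here.
- a linear integrating factor — the unknown enters nonlinearly (through a power, a denominator, or a transcendental function), which the linear integrating-factor recipe cannot absorb as-is — any repair would come from a preliminary substitution, not the factor.


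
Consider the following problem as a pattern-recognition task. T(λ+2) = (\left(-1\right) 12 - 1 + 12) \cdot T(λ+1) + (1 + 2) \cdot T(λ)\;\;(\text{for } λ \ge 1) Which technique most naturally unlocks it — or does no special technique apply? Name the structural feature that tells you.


Best approach: the characteristic-root method — every coefficient is a fixed number and the forcing is zero — substitute r^λ and read off the root equation.


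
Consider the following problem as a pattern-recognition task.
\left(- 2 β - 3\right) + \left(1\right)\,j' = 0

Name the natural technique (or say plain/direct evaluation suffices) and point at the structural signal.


Diagnosis: no special technique — the slope is a function of β alone, so integrate both sides directly.


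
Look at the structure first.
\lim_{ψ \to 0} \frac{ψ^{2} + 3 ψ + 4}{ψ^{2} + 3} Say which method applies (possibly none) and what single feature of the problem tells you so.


Diagnosis: no special technique — the expression is continuous at the evaluation point — substitute directly; no indeterminate form appears.


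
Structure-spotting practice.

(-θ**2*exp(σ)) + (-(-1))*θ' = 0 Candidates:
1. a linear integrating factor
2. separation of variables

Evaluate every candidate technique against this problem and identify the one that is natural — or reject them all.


Verdict: separation of variables — separating collects all θ-dependence with the derivative and leaves all σ-dependence opposite: variables separate.
- a linear integrating factor — the unknown enters nonlinearly (through a power, a denominator, or a transcendental function), which the linear integrating-factor recipe cannot absorb as-is — any repair would come from a preliminary substitution, not the factor.
- separation of variables: applicable, and directly so.


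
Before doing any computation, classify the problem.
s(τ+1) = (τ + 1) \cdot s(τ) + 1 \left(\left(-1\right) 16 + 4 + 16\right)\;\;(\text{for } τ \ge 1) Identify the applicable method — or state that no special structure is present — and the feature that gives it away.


Method: a summation factor — with the index-dependent coefficient τ + 1, dividing by the cumulative product turns the left side into a pure difference.


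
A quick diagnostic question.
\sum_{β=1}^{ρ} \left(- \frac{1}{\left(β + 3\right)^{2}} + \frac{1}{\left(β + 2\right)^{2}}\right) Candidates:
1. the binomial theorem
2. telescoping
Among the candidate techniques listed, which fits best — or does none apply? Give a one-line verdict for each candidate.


Verdict: telescoping — each term adds \frac{1}{\left(β + 2\right)^{2}} and subtracts the same expression advanced one index; that subtracted piece cancels against the next term's added copy — only the boundary terms survive.
- the binomial theorem: no binomial coefficients pair up with complementary powers here.
- telescoping — a fit — the right tool for this form.


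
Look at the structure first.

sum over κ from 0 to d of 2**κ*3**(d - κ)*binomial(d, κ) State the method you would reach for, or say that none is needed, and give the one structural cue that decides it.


Method: the binomial theorem — binomial(d, κ) weighting matched powers of 2 and 3 is the expanded form of (2 + 3)^d — fold it back up.


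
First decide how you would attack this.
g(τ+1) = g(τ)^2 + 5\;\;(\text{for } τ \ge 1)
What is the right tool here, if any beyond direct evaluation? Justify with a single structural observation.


Verdict: no special technique — this one you iterate or analyze qualitatively: the nonlinearity defeats linear solution methods.


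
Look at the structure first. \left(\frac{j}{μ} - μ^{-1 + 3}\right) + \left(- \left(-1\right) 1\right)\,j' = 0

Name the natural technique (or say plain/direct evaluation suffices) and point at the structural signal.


Best approach: a linear integrating factor — linear in the unknown with genuine forcing: multiply through by the exponential of the integrated coefficient and the left side closes into one derivative.


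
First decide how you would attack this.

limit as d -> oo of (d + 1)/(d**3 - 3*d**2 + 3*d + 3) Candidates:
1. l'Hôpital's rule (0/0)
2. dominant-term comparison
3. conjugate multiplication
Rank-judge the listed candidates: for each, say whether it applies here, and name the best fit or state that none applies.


Diagnosis: dominant-term comparison — divide by the highest power of d present: lower-order terms vanish and the dominant ratio remains.
- l'Hôpital's rule (0/0) — viewed as a single quotient this runs to ∞/∞, not the 0/0 clash this candidate addresses; an at-infinity variant of the rule would resolve it, but comparing leading growth reads the answer without differentiating.
- dominant-term comparison — applicable, and directly so.
- conjugate multiplication: no difference of divergent radicals appears, so rationalizing has nothing to cancel.


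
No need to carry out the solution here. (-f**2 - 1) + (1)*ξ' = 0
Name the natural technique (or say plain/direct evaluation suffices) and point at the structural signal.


Verdict: no special technique — the slope is a pure function of f; integrate both sides and be done.


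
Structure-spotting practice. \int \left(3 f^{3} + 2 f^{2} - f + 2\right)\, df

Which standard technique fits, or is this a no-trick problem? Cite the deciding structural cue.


Diagnosis: no special technique — nothing composite, nothing rational, nothing trigonometric — each constant-multiple power of f integrates by the power rule alone.


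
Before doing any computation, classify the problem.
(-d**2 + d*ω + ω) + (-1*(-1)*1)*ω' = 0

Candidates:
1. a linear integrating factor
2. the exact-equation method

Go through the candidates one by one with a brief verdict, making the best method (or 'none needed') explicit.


Verdict: a linear integrating factor — linear in the unknown with genuine forcing: multiply through by the exponential of the integrated coefficient and the left side closes into one derivative.
- a linear integrating factor — applies; the problem has the shape this method handles.
- the exact-equation method — no potential function has this form as its differential, as written.


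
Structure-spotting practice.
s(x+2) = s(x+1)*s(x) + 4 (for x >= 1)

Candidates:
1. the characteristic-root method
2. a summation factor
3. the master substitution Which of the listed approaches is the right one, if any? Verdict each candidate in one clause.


Method: no special technique — the recurrence is nonlinear in the sequence values; study it directly, no linear machinery applies.
- the characteristic-root method: nonlinearity rules out exponential-mode superposition from the start.
- a summation factor: no summation factor applies — the rule is not linear in the sequence values.
- the master substitution: there is no divide-the-index recursive argument.


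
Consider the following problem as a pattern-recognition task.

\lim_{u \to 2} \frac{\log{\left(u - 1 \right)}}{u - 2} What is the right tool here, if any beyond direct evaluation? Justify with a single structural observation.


Technique: l'Hôpital's rule (0/0) — numerator and denominator both vanish at 2 — a genuine 0/0 form, which is exactly when l'Hôpital applies. Known elementary limits would finish this too — the rule just bypasses the case analysis.


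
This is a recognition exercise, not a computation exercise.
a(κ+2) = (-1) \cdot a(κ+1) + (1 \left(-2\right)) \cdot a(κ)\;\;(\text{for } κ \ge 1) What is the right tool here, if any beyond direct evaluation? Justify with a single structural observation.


Technique: the characteristic-root method — linear, homogeneous, constant coefficients: solutions of the form r^κ exist — find the roots of the characteristic polynomial.


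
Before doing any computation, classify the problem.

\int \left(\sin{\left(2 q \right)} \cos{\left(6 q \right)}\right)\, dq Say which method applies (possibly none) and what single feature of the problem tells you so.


Best approach: a trigonometric identity — the product \sin{\left(2 q \right)} \cos{\left(6 q \right)} converts to a sum of single-frequency sinusoids via the product-to-sum identity.


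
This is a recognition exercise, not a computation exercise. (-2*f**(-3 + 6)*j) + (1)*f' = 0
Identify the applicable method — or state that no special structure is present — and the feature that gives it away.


Best approach: separation of variables — solved for the derivative, the right side splits multiplicatively into a function of each variable alone — divide and integrate each side.


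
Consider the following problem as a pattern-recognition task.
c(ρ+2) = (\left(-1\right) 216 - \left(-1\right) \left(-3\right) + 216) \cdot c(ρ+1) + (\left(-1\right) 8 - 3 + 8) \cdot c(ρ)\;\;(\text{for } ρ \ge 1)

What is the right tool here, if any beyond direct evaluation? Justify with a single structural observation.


Technique: the characteristic-root method — linear, homogeneous, constant coefficients: solutions of the form r^ρ exist — find the roots of the characteristic polynomial.


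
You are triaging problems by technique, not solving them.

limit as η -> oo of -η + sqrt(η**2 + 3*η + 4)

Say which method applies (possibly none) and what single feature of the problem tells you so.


Verdict: conjugate multiplication — sqrt(η**2 + 3*η + 4) and η both blow up, but their difference is tame once the conjugate rationalizes it.


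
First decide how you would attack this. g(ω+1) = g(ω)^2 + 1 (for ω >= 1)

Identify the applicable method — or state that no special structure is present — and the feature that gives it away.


Verdict: no special technique — each new value is a nonlinear function of earlier ones — scaling arguments and superposition both fail.


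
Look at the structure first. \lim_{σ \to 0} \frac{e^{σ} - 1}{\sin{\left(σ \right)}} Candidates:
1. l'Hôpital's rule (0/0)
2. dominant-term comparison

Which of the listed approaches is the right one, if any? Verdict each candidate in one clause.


Diagnosis: l'Hôpital's rule (0/0) — numerator and denominator both vanish at 0 — a genuine 0/0 form, which is exactly when l'Hôpital applies. Known elementary limits would finish this too — the rule just bypasses the case analysis.
- l'Hôpital's rule (0/0): applies; the problem has the shape this method handles.
- dominant-term comparison: this is not a rational comparison of growth rates at infinity.


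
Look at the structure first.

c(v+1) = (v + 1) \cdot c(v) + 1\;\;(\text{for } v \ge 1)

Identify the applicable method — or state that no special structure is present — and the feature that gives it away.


Diagnosis: a summation factor — one step of memory with a weight v + 1 that changes as the index grows — the summation-factor construction is built for this.


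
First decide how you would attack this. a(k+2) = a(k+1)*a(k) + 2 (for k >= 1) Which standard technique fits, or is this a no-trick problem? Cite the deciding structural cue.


Technique: no special technique — the new term depends nonlinearly on the old ones, which disqualifies every superposition-based technique.


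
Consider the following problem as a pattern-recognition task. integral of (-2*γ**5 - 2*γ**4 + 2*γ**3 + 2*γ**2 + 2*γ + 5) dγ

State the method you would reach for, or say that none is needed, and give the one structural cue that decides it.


Verdict: no special technique — scan for structure and find none: constant multiples of powers of γ, integrate directly.


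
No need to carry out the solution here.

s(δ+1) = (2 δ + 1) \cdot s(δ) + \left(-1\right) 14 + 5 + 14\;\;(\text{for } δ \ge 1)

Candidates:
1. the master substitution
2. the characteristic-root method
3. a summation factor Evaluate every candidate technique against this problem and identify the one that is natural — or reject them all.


Best approach: a summation factor — with the index-dependent coefficient 2 δ + 1, dividing by the cumulative product turns the left side into a pure difference.
- the master substitution: this is shift-type recursion, outside the divide-and-conquer template.
- the characteristic-root method — the coefficients change with the index, which the root method cannot absorb.
- a summation factor: a fit — the right tool for this form.


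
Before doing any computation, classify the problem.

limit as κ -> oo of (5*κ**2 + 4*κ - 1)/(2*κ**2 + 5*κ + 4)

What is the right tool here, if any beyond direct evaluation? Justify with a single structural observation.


Diagnosis: dominant-term comparison — growth-rate triage: the leading powers of κ decide the limit, everything else is noise. Differentiating the expression as a single quotient would eventually settle it as well; matching dominant growth settles it immediately.


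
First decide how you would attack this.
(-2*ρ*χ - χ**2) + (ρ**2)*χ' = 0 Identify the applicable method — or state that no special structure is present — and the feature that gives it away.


Diagnosis: the homogeneous substitution — scaling ρ and χ together leaves the slope fixed — it depends only on χ/ρ, so substitute the ratio. A Bernoulli substitution is a fair alternative on this equation directly; the homogeneous reading takes it as given.


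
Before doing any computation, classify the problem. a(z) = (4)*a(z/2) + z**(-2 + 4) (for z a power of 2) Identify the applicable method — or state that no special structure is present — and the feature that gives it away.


Technique: the master substitution — the argument shrinks by the factor 2, so measure the index on a logarithmic scale and the recursion becomes a shift.


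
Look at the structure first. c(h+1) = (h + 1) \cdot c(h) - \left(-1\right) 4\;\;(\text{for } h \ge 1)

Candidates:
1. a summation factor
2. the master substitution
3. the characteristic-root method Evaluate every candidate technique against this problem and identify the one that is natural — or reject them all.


Diagnosis: a summation factor — an index-dependent multiplier h + 1 rules out characteristic roots; a summation factor converts it to a pure difference.
- a summation factor: applies; the problem has the shape this method handles.
- the master substitution — the recursive argument is a shift of the index, not a fixed fraction of it.
- the characteristic-root method: the coefficients change with the index, which the root method cannot absorb.


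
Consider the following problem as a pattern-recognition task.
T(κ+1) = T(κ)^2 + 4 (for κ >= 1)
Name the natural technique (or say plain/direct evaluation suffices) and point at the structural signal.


Verdict: no special technique — the recurrence is nonlinear in the sequence terms; no linear-recurrence method fits it as written — one iterates or studies it directly.


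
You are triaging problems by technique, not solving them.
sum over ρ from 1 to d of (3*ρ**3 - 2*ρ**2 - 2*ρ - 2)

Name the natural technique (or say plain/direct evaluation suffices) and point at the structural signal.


Verdict: no special technique — with only polynomial terms in ρ present, the classical sum-of-powers identities are all you need.


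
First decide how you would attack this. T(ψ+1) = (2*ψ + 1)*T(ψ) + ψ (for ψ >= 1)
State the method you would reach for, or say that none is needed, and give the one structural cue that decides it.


Method: a summation factor — because the multiplier 2*ψ + 1 is index-dependent, divide through by its running product and sum the resulting differences.


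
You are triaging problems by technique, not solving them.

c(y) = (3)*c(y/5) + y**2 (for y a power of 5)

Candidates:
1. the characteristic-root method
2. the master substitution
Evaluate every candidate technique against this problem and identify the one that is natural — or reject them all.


Best approach: the master substitution — the argument y/5 divides the index by 5; the standard y = 5^m substitution converts it to a constant-shift recurrence.
- the characteristic-root method: a divided-index call is not the fixed-shift linear shape that characteristic roots solve.
- the master substitution: applicable, and directly so.


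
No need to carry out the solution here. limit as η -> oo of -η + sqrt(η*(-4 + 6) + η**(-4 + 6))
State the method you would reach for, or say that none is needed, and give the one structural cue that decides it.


Diagnosis: conjugate multiplication — the difference sqrt(η*(-4 + 6) + η**(-4 + 6)) - η is an ∞ − ∞ stalemate; its conjugate partner breaks the tie.


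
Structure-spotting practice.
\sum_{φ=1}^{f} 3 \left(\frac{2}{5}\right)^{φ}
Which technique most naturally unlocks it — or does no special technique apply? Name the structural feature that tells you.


Verdict: the geometric series formula — each term is \frac{2}{5} times the previous one, so the geometric-series formula applies directly.


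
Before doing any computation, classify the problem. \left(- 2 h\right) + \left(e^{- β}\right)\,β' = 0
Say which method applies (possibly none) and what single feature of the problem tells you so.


Diagnosis: separation of variables — all dependence on the two variables factors apart, the defining separable shape. The equation is exact as it stands too — a potential function exists — though separation reads the split structure directly.


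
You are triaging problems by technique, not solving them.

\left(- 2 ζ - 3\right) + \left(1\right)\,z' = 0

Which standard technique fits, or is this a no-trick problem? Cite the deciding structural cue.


Best approach: no special technique — the slope is a pure function of ζ; integrate both sides and be done.


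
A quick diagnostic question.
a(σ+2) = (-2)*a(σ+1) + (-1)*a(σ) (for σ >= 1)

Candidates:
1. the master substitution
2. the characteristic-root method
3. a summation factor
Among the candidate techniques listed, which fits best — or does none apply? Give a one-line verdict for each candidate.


Technique: the characteristic-root method — fixed numeric weights on consecutive terms and no forcing term added: the root method in its home territory.
- the master substitution: the recursive argument is a shift of the index, not a fixed fraction of it.
- the characteristic-root method — a fit — the right tool for this form.
- a summation factor: the recurrence reaches back more than one step, outside the first-order family a summation factor normalizes.


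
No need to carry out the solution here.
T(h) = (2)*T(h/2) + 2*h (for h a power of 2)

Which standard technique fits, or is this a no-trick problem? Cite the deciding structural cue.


Technique: the master substitution — the index is divided (h/2), not shifted — substitute h = 2^m to straighten it into a shift recurrence.


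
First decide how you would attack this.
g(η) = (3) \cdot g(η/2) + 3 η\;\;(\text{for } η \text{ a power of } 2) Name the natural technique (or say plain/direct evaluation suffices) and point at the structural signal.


Technique: the master substitution — treat m = log base 2 of η as the new clock: one recursion step advances m by one while η scales by 2.


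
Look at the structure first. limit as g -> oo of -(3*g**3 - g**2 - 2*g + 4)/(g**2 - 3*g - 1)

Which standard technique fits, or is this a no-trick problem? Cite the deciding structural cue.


Method: dominant-term comparison — growth-rate triage: the leading powers of g decide the limit, everything else is noise. Differentiating the expression as a single quotient would eventually settle it as well; matching dominant growth settles it immediately.


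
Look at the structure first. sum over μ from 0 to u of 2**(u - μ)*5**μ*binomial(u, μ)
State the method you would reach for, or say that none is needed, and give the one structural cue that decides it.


Best approach: the binomial theorem — the summand is term μ of a binomial expansion in 5 and 2; the whole sum is a single power.


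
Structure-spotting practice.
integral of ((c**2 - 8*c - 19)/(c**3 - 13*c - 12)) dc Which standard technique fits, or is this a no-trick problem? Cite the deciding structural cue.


Technique: partial fractions — the bottom, c**3 - 13*c - 12, comes apart into simple factors, and a proper rational function over split factors decomposes.


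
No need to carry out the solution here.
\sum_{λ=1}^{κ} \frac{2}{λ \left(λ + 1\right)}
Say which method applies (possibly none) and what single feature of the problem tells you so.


Verdict: telescoping — \frac{2}{λ \left(λ + 1\right)} is a collapsed telescope: expand it into simple fractions to see the cancellation.


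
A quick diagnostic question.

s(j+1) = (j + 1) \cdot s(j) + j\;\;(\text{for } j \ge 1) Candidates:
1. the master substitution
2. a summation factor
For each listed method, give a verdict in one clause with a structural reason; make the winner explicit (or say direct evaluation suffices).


Technique: a summation factor — normalize by the running product of j + 1: the left side becomes a difference, and differences sum.
- the master substitution — no fixed divisor shrinks the index between calls.
- a summation factor: applicable, and directly so.


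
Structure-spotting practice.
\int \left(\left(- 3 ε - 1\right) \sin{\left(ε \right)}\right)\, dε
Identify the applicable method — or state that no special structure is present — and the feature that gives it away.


Diagnosis: integration by parts — a polynomial factor - 3 ε - 1 multiplies \sin{\left(ε \right)}; differentiating - 3 ε - 1 lowers its degree while \sin{\left(ε \right)} integrates cleanly, so parts wins.


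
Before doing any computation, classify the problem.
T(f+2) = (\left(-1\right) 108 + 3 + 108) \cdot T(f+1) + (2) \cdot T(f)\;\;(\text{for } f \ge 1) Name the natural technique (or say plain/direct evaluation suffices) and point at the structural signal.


Method: the characteristic-root method — the recurrence treats every index alike (constant coefficients, no forcing) — precisely the regime where r^f trials close it.


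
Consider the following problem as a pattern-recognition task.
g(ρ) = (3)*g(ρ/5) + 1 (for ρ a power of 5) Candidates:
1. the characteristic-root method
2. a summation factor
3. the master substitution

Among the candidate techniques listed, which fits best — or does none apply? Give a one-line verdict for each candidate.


Technique: the master substitution — the recursive call is at index ρ/5 rather than a shift, a divide-and-conquer shape — substituting ρ = 5^m linearizes it.
- the characteristic-root method: a divided-index call is not the fixed-shift linear shape that characteristic roots solve.
- a summation factor: a divided-index call is outside the fixed-shift first-order family a summation factor normalizes.
- the master substitution — applies; the problem has the shape this method handles.


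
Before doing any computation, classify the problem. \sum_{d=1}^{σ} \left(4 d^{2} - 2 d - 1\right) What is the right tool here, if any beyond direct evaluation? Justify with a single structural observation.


Method: no special technique — the summand is a plain polynomial in d (expanding first if it arrives factored); standard power-sum formulas evaluate it term by term.


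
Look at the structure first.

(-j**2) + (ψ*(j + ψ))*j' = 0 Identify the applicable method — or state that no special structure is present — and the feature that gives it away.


Technique: the homogeneous substitution — the slope is degree-zero homogeneous: the ratio substitution v = j/ψ collapses it. A Bernoulli substitution after rearrangement (possibly exchanging dependent and independent variable) is a fair alternative; the homogeneous route works on the equation as it stands.


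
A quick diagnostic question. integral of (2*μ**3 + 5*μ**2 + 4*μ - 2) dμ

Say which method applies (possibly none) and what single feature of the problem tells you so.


Best approach: no special technique — nothing composite, nothing rational, nothing trigonometric — each constant-multiple power of μ integrates by the power rule alone.


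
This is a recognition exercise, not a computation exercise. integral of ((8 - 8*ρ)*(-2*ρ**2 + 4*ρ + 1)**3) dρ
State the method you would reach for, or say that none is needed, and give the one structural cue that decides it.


Verdict: u-substitution — set u = -2*ρ**2 + 4*ρ + 1: a constant multiple of its derivative, namely 8 - 8*ρ, is present as a factor once the integrand is collected, so the du is sitting there waiting. Expanding everything out would also get there; the substitution is the systematic route.


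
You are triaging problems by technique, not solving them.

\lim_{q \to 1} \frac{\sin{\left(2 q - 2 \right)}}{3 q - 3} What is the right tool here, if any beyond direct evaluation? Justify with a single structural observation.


Diagnosis: l'Hôpital's rule (0/0) — both numerator and denominator vanish at 1: the genuine 0/0 indeterminate that l'Hôpital exists for. The standard small-argument limits would also carry it; the rule is the systematic route.


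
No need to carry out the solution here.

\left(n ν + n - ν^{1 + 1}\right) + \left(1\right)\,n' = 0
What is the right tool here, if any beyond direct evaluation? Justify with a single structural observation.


Verdict: a linear integrating factor — linear in the unknown with genuine forcing: multiply through by the exponential of the integrated coefficient and the left side closes into one derivative.


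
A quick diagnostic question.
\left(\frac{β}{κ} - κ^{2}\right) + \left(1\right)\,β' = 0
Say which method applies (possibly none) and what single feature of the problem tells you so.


Verdict: a linear integrating factor — linear in the unknown with genuine forcing: multiply through by the exponential of the integrated coefficient and the left side closes into one derivative.


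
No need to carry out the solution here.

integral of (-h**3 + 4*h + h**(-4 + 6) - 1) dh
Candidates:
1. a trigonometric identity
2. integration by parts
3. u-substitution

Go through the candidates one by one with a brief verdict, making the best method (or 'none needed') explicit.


Verdict: no special technique — scan for structure and find none: constant multiples of powers of h, integrate directly.
- a trigonometric identity: with no trigonometric functions present, identity rewriting has no target.
- integration by parts: splitting off a factor buys nothing — the integrand integrates directly without parts.
- u-substitution — no substitution does more than relabel what direct integration already handles.


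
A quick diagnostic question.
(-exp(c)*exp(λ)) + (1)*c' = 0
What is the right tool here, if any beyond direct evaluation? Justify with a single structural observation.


Diagnosis: separation of variables — solved for the derivative, the right side splits multiplicatively into a function of each variable alone — divide and integrate each side.


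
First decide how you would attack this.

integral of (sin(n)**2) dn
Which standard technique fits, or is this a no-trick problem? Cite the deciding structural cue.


Method: a trigonometric identity — sin(n)**2 is an even power — the power-reduction identity rewrites it into first-degree cosines.


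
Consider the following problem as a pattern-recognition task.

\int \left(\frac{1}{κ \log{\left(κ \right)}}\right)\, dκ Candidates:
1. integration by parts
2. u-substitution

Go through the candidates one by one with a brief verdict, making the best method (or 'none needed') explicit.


Best approach: u-substitution — structure check: outer function, inner expression \log{\left(κ \right)}, inner derivative as a factor — the classic u = \log{\left(κ \right)} pattern.
- integration by parts — no split into a nonconstant polynomial times one of the standard kernels — exp, sine, or cosine of a linear argument, or a logarithm — applies here.
- u-substitution: yes — fits the structure here.


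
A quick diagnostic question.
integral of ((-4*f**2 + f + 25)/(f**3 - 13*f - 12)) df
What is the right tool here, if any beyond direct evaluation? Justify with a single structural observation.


Method: partial fractions — the bottom, f**3 - 13*f - 12, comes apart into simple factors, and a proper rational function over split factors decomposes.


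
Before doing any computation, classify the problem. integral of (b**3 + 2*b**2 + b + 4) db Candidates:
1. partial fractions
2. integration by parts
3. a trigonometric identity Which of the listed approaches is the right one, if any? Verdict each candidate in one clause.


Verdict: no special technique — nothing composite, nothing rational, nothing trigonometric — each constant-multiple power of b integrates by the power rule alone.
- partial fractions: the expression is not a ratio of polynomials that decomposes further.
- integration by parts — splitting off a factor buys nothing — the integrand integrates directly without parts.
- a trigonometric identity: there is no trigonometric structure at all — the integrand carries no sine or cosine to rewrite.


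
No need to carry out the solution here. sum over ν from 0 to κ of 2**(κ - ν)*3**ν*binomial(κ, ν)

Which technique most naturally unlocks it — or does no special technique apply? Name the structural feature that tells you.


Technique: the binomial theorem — binomial(κ, ν) weighting matched powers of 3 and 2 is the expanded form of (3 + 2)^κ — fold it back up.


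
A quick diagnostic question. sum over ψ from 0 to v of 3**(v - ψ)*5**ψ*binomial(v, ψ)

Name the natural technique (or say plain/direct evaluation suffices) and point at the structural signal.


Verdict: the binomial theorem — the summand is term ψ of a binomial expansion in 5 and 3; the whole sum is a single power.


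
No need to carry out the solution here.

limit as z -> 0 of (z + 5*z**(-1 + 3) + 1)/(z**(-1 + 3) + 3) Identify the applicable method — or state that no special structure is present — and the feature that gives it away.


Technique: no special technique — no zero denominators, no indeterminate clash at 0 — substitute and read off the value.


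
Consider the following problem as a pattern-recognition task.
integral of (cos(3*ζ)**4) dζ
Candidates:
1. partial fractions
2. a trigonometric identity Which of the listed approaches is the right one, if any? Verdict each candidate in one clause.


Verdict: a trigonometric identity — an even power like cos(3*ζ)**4 flattens under the half-angle identity into first-degree cosines you can integrate directly.
- partial fractions: the expression is not a ratio of polynomials that decomposes further.
- a trigonometric identity: applies; the problem has the shape this method handles.


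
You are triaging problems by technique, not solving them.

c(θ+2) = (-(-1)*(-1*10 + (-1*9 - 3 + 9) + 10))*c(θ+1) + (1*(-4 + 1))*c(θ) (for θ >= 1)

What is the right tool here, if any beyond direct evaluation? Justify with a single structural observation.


Technique: the characteristic-root method — every coefficient is a fixed number and the forcing is zero — substitute r^θ and read off the root equation.


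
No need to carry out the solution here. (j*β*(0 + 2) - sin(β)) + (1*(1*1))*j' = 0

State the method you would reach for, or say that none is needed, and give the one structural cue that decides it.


Method: a linear integrating factor — the unknown enters only to the first power against a nonzero forcing term — the integrating-factor template applies directly.


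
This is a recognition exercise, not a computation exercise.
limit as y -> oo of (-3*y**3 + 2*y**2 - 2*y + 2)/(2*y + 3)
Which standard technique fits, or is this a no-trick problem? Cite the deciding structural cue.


Best approach: dominant-term comparison — at large y only the top-degree terms survive; compare the leading terms and the limit falls out. Viewed as a single quotient this is an ∞/∞ form — an at-infinity application of l'Hôpital's rule would also resolve it; comparing leading growth reads the answer without differentiating.


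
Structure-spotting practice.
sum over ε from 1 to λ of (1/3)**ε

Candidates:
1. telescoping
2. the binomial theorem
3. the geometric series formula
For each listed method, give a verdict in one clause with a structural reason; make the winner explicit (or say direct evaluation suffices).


Verdict: the geometric series formula — check a ratio of consecutive terms: it is 1/3, independent of the index, so the geometric formula closes the sum.
- telescoping — computed from the summand as displayed, the partial sums build up without the pairwise collapse telescoping exploits.
- the binomial theorem: no binomial coefficients pair with matched powers.
- the geometric series formula — yes, a natural case for it.


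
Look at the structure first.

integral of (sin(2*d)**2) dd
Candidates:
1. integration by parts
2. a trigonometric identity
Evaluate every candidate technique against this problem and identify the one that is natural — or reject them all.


Diagnosis: a trigonometric identity — even powers like sin(2*d)**2 never integrate directly; the half-angle identity lowers the degree first.
- integration by parts — not the fit here: there is no polynomial factor to ladder down — parts can still close the trigonometric product by recursion, though the identity rewrite is the direct route.
- a trigonometric identity — applies; the problem has the shape this method handles.


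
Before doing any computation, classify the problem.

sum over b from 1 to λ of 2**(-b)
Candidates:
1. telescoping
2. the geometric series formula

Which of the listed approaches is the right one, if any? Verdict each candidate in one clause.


Diagnosis: the geometric series formula — consecutive terms stand in a fixed index-free ratio — the geometric sum formula closes it.
- telescoping — computed from the summand as displayed, the partial sums build up without the pairwise collapse telescoping exploits.
- the geometric series formula — applies; the problem has the shape this method handles.


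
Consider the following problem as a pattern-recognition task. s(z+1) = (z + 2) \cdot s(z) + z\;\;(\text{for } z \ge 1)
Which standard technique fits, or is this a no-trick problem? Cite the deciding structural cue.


Diagnosis: a summation factor — with the index-dependent coefficient z + 2, dividing by the cumulative product turns the left side into a pure difference.


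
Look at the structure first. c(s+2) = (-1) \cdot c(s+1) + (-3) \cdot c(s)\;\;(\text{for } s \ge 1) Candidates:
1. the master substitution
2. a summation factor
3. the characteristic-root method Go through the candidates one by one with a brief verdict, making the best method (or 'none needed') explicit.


Verdict: the characteristic-root method — try a geometric ansatz r^s: constant coefficients turn the recurrence into one polynomial equation in r.
- the master substitution — the recursion shifts the index rather than dividing it.
- a summation factor: a summation factor telescopes one-step recursions; this one carries higher-order memory.
- the characteristic-root method: applicable, and directly so.


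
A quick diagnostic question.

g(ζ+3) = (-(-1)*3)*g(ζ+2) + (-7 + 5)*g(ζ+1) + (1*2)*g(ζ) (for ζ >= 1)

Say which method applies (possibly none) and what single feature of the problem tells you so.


Technique: the characteristic-root method — no index-dependence in the weights and nothing inhomogeneous: classic characteristic-equation setup.


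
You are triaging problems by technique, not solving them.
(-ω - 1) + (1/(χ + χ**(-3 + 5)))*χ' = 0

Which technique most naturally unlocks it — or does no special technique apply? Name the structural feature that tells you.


Best approach: separation of variables — all dependence on the two variables factors apart, the defining separable shape. A Bernoulli substitution applies to this equation as given; separation takes the same equation in its displayed form.


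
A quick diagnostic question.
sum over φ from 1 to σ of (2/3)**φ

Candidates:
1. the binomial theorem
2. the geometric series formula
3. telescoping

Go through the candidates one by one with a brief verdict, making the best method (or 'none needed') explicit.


Method: the geometric series formula — each summand is the previous one scaled by 2/3; that constant multiplier is itself the geometric structure.
- the binomial theorem: the terms lack the binomial-coefficient-weighted complementary-power pattern of an expansion.
- the geometric series formula — applies; the problem has the shape this method handles.
- telescoping — writing out consecutive terms as given produces no pairwise cancellation.


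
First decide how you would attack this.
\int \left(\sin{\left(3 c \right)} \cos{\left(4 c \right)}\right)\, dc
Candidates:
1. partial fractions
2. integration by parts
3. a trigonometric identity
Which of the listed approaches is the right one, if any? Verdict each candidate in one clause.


Diagnosis: a trigonometric identity — apply product-to-sum to \sin{\left(3 c \right)} \cos{\left(4 c \right)}: two clean single-angle terms replace one awkward product.
- partial fractions — the expression is not a ratio of polynomials that decomposes further.
- integration by parts — not the fit here: there is no polynomial factor to ladder down — parts can still close the trigonometric product by recursion, though the identity rewrite is the direct route.
- a trigonometric identity: applicable, and directly so.


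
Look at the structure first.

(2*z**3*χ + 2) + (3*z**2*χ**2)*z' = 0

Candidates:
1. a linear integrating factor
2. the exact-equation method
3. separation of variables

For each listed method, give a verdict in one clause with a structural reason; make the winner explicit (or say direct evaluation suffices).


Diagnosis: the exact-equation method — this form is already the differential of something: the matching mixed partials of 2*z**3*χ + 2 and 3*z**2*χ**2 prove it.
- a linear integrating factor — a nonlinear term in the unknown puts this outside the integrating-factor template.
- the exact-equation method — applicable, and directly so.
- separation of variables: no algebra isolates the independent variable on one side and the unknown on the other.
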